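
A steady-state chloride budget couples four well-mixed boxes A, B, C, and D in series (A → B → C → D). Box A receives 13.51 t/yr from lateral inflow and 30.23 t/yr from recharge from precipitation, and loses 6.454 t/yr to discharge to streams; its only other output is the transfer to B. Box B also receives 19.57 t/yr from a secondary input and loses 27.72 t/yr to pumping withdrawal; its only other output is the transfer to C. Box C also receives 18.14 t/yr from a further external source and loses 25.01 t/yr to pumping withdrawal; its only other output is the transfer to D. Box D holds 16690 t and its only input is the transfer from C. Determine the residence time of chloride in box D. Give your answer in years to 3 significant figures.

Box A: F(A→B) = (13.51 + 30.23) − 6.454 = 37.286 t/yr.
Box B: F(B→C) = (37.286 + 19.57) − 27.72 = 29.136 t/yr.
Box C: F(C→D) = (29.136 + 18.14) − 25.01 = 22.266 t/yr.
Box D throughput = its input = 22.266 t/yr; τ = 16690 / 22.266 = 749.6 yr.

750 yr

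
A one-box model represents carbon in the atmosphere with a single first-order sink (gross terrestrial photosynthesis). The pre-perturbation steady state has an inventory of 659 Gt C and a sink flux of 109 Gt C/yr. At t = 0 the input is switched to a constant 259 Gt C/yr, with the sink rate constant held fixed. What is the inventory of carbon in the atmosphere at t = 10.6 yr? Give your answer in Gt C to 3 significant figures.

1410 Gt C

Residence time τ = M₀/F₀ = 6.046 yr. The eventual steady state is M_∞ = M₀·(F₁/F₀) = 659 × 259/109 = 1565.9 Gt C.
The anomaly ΔM(t) = M(t) − M_∞ decays as ΔM₀·e^(−t/τ) with ΔM₀ = 659 − 1565.9 = −906.9 Gt C.
At t = 10.6 yr, e^(−t/τ) = e^(−1.753) = 0.1732, so ΔM = −157.1 Gt C and M = 1565.9 − 157.1 = 1408.8 Gt C.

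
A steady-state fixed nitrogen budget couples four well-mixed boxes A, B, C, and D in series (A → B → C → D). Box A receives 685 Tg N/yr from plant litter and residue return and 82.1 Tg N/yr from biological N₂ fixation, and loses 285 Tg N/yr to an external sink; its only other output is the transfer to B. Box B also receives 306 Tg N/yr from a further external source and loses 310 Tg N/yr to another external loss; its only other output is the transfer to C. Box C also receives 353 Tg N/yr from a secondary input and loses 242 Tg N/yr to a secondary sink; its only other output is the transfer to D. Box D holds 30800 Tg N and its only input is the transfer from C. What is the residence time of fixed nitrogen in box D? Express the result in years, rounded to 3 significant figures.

Box A: F(A→B) = (685 + 82.1) − 285 = 482.10 Tg N/yr.
Box B: F(B→C) = (482.10 + 306) − 310 = 478.10 Tg N/yr.
Box C: F(C→D) = (478.10 + 353) − 242 = 589.10 Tg N/yr.
Box D throughput = its input = 589.10 Tg N/yr; τ = 30800 / 589.10 = 52.28 yr.

52.3 yr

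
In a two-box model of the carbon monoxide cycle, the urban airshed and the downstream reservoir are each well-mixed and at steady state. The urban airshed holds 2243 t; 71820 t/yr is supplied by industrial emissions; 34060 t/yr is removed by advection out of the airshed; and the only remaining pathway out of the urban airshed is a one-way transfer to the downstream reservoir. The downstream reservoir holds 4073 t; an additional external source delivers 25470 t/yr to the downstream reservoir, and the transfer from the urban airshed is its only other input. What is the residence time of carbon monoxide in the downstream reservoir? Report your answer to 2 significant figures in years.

0.064 yr

Balance the urban airshed: ΣF_in = 71820 t/yr.
Transfer to the downstream reservoir = ΣF_in − (34060) = 37760 t/yr.
Total input to the downstream reservoir = 37760 + 25470 = 63230 t/yr; at steady state this equals its total output.
τ = M / F = 4073 / 63230 = 0.06442 yr.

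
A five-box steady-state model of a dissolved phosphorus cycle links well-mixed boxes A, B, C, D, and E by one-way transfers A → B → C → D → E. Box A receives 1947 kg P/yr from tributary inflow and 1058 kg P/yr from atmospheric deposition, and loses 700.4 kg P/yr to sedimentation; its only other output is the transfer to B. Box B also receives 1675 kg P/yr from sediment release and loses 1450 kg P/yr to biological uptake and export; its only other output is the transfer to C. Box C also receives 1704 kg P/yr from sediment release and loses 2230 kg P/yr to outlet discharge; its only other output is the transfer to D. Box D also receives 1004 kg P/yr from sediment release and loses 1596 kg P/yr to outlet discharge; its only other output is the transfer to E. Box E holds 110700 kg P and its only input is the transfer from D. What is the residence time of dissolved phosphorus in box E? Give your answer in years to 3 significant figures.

Box A: F(A→B) = (1947 + 1058) − 700.4 = 2304.6 kg P/yr.
Box B: F(B→C) = (2304.6 + 1675) − 1450 = 2529.6 kg P/yr.
Box C: F(C→D) = (2529.6 + 1704) − 2230 = 2003.6 kg P/yr.
Box D: F(D→E) = (2003.6 + 1004) − 1596 = 1411.6 kg P/yr.
Box E throughput = its input = 1411.6 kg P/yr; τ = 110700 / 1411.6 = 78.42 yr.

78.4 yr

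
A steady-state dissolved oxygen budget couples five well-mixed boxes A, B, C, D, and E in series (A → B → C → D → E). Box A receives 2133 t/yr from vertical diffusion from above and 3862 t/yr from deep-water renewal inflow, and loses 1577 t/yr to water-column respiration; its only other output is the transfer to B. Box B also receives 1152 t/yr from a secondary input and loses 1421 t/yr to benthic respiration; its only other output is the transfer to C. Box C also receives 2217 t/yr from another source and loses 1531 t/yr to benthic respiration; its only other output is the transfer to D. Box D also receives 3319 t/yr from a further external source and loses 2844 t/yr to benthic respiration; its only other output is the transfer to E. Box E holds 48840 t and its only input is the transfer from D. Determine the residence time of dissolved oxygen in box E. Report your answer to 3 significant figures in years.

9.20 yr

Box A: F(A→B) = (2133 + 3862) − 1577 = 4418.0 t/yr.
Box B: F(B→C) = (4418.0 + 1152) − 1421 = 4149.0 t/yr.
Box C: F(C→D) = (4149.0 + 2217) − 1531 = 4835.0 t/yr.
Box D: F(D→E) = (4835.0 + 3319) − 2844 = 5310.0 t/yr.
Box E throughput = its input = 5310.0 t/yr; τ = 48840 / 5310.0 = 9.198 yr.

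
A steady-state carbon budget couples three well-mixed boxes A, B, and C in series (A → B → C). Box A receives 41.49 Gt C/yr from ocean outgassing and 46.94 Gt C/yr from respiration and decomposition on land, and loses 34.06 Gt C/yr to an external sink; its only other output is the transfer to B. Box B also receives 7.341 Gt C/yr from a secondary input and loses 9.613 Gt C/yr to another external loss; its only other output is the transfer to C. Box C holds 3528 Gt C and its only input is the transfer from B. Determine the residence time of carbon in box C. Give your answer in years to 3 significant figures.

67.7 yr

Box A: F(A→B) = (41.49 + 46.94) − 34.06 = 54.370 Gt C/yr.
Box B: F(B→C) = (54.370 + 7.341) − 9.613 = 52.098 Gt C/yr.
Box C throughput = its input = 52.098 Gt C/yr; τ = 3528 / 52.098 = 67.72 yr.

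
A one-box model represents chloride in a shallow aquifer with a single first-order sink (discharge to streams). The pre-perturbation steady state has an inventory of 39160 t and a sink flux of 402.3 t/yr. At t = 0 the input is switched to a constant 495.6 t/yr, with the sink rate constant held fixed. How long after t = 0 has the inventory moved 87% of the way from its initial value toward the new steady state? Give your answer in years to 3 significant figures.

199 yr

τ = M₀/F₀ = 39160/402.3 = 97.34 yr.
The remaining gap fraction is e^(−t/τ); 87% covered ⇒ e^(−t/τ) = 0.130.
t = −τ ln(0.130) = 97.34 × 2.040 = 198.6 yr.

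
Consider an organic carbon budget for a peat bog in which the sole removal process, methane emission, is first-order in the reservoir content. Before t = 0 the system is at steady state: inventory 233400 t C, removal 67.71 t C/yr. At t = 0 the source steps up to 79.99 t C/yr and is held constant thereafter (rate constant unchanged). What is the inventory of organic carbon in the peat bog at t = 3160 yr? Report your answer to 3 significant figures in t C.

The sink rate constant is k = F₀/M₀ = 67.71/233400 = 0.0002901 yr⁻¹.
Solving dM/dt = F₁ − kM with M(0) = M₀ gives M(t) = F₁/k + (M₀ − F₁/k)·e^(−kt).
F₁/k = 79.99/0.0002901 = 275730 t C; kt = 0.0002901 × 3160 = 0.9167, e^(−kt) = 0.3998.
M(3160) = 275730 + (233400 − 275730) × 0.3998 = 275730 − 16920 = 258810 t C.

259000 t C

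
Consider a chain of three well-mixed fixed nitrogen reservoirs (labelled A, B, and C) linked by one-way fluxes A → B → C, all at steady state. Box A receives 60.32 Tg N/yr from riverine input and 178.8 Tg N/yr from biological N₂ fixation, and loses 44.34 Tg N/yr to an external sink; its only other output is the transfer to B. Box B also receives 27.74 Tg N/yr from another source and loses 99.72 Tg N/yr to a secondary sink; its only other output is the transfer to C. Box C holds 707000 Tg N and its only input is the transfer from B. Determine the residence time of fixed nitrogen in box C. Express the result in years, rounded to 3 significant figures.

Box A: F(A→B) = (60.32 + 178.8) − 44.34 = 194.78 Tg N/yr.
Box B: F(B→C) = (194.78 + 27.74) − 99.72 = 122.80 Tg N/yr.
Box C throughput = its input = 122.80 Tg N/yr; τ = 707000 / 122.80 = 5757 yr.

5760 yr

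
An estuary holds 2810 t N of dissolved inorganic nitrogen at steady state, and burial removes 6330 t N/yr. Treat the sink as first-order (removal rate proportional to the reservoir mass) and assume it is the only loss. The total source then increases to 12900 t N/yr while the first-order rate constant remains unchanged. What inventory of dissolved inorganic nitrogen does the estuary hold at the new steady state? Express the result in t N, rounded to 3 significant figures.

5730 t N

Rate constant k = F/M = 6330 / 2810 = 2.253 yr⁻¹.
At the new steady state, source = k·M_new ⇒ M_new = 12900 / 2.253 = 5727 t N.
(Equivalently M_new = M × F_new/F_old = 2810 × 12900/6330.)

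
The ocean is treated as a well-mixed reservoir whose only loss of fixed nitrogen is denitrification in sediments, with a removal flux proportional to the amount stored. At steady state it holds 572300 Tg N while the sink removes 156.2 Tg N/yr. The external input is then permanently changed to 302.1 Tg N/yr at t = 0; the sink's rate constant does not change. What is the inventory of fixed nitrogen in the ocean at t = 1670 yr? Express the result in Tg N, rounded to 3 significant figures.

The sink rate constant is k = F₀/M₀ = 156.2/572300 = 0.0002729 yr⁻¹.
Solving dM/dt = F₁ − kM with M(0) = M₀ gives M(t) = F₁/k + (M₀ − F₁/k)·e^(−kt).
F₁/k = 302.1/0.0002729 = 1.1069×10^6 Tg N; kt = 0.0002729 × 1670 = 0.4558, e^(−kt) = 0.6339.
M(1670) = 1.1069×10^6 + (572300 − 1.1069×10^6) × 0.6339 = 1.1069×10^6 − 338900 = 767980 Tg N.

768000 Tg N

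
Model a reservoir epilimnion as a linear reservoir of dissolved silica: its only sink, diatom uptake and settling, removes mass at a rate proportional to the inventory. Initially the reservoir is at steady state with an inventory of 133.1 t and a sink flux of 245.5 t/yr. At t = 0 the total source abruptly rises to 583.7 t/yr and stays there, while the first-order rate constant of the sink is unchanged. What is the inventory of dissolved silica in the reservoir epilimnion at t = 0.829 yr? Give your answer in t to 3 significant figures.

The sink rate constant is k = F₀/M₀ = 245.5/133.1 = 1.844 yr⁻¹.
Solving dM/dt = F₁ − kM with M(0) = M₀ gives M(t) = F₁/k + (M₀ − F₁/k)·e^(−kt).
F₁/k = 583.7/1.844 = 316.46 t; kt = 1.844 × 0.829 = 1.529, e^(−kt) = 0.2167.
M(0.829) = 316.46 + (133.1 − 316.46) × 0.2167 = 316.46 − 39.74 = 276.72 t.

277 t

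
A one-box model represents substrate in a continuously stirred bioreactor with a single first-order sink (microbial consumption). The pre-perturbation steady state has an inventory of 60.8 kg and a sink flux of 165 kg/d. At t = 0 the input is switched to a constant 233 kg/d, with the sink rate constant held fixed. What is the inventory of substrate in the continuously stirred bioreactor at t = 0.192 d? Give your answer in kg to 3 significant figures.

τ = M₀/F₀ = 60.8/165 = 0.3685 d; rate constant k = 1/τ.
New steady state M_∞ = F₁/k = F₁·τ = 233 × 0.3685 = 85.857 kg.
M(t) = M_∞ + (M₀ − M_∞)·e^(−t/τ); t/τ = 0.192/0.3685 = 0.5211, so e^(−t/τ) = 0.5939.
M(t) = 85.857 − 25.06 × 0.5939 = 70.976 kg.

71.0 kg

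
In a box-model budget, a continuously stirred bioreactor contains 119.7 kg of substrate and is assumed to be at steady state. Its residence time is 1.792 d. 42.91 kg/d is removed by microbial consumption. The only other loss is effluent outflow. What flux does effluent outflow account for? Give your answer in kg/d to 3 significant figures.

23.9 kg/d

Total removal F = M/τ = 119.7 / 1.792 = 66.80 kg/d.
Effluent outflow = F − (42.91) = 66.80 − 42.91 = 23.89 kg/d.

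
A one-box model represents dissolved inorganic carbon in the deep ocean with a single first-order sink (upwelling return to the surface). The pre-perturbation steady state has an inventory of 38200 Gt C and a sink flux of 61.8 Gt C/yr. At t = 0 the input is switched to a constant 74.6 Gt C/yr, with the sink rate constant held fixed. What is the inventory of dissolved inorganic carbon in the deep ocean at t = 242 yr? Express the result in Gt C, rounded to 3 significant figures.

τ = M₀/F₀ = 38200/61.8 = 618.1 yr; rate constant k = 1/τ.
New steady state M_∞ = F₁/k = F₁·τ = 74.6 × 618.1 = 46112 Gt C.
M(t) = M_∞ + (M₀ − M_∞)·e^(−t/τ); t/τ = 242/618.1 = 0.3915, so e^(−t/τ) = 0.6760.
M(t) = 46112 − 7912 × 0.6760 = 40763 Gt C.

40800 Gt C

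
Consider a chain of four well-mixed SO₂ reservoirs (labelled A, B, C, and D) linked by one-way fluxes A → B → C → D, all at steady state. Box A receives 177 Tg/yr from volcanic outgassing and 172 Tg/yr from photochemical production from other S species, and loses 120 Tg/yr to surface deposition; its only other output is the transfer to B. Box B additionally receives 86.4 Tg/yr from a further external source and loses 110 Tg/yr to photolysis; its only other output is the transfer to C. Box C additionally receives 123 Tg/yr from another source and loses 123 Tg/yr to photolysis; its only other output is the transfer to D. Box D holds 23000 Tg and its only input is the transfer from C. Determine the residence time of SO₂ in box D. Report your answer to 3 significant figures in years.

112 yr

Box A: F(A→B) = (177 + 172) − 120 = 229.00 Tg/yr.
Box B: F(B→C) = (229.00 + 86.4) − 110 = 205.40 Tg/yr.
Box C: F(C→D) = (205.40 + 123) − 123 = 205.40 Tg/yr.
Box D throughput = its input = 205.40 Tg/yr; τ = 23000 / 205.40 = 112.0 yr.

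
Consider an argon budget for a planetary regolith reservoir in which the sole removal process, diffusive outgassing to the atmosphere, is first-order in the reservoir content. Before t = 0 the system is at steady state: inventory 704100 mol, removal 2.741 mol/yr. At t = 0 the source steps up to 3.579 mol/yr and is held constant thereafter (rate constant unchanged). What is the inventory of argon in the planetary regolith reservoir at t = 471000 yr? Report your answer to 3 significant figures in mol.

885000 mol

τ = M₀/F₀ = 704100/2.741 = 256900 yr; rate constant k = 1/τ.
New steady state M_∞ = F₁/k = F₁·τ = 3.579 × 256900 = 919360 mol.
M(t) = M_∞ + (M₀ − M_∞)·e^(−t/τ); t/τ = 471000/256900 = 1.834, so e^(−t/τ) = 0.1598.
M(t) = 919360 − 215300 × 0.1598 = 884950 mol.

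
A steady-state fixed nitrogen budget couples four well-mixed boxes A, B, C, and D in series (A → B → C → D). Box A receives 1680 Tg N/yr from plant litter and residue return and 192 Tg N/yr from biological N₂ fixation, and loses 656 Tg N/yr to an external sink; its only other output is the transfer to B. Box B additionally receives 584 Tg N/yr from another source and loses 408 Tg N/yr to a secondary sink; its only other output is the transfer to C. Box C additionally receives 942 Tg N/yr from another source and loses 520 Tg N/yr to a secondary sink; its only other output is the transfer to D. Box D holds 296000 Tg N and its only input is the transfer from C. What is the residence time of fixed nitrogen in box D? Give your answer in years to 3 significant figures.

163 yr

Box A: F(A→B) = (1680 + 192) − 656 = 1216.0 Tg N/yr.
Box B: F(B→C) = (1216.0 + 584) − 408 = 1392.0 Tg N/yr.
Box C: F(C→D) = (1392.0 + 942) − 520 = 1814.0 Tg N/yr.
Box D throughput = its input = 1814.0 Tg N/yr; τ = 296000 / 1814.0 = 163.2 yr.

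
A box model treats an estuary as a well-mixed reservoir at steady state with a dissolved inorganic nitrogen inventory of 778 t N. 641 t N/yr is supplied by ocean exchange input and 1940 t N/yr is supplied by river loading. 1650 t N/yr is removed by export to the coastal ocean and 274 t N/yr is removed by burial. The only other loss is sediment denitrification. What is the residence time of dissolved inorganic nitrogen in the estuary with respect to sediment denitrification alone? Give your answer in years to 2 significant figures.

1.2 yr

At steady state ΣF_in = ΣF_out.
ΣF_in = 641 + 1940 = 2581.0 t N/yr.
Sediment denitrification flux = ΣF_in − (1650 + 274) = 2581.0 − 1924 = 657.0 t N/yr.
τ = M / F = 778 / 657.0 = 1.184 yr.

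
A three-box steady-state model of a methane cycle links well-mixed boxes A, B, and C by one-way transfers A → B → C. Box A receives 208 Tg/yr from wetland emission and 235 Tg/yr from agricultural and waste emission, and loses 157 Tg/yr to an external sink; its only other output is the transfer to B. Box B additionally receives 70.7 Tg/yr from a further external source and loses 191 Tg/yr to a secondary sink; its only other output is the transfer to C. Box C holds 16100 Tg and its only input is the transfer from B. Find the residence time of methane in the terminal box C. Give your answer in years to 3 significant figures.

97.2 yr

Box A: F(A→B) = (208 + 235) − 157 = 286.00 Tg/yr.
Box B: F(B→C) = (286.00 + 70.7) − 191 = 165.70 Tg/yr.
Box C throughput = its input = 165.70 Tg/yr; τ = 16100 / 165.70 = 97.16 yr.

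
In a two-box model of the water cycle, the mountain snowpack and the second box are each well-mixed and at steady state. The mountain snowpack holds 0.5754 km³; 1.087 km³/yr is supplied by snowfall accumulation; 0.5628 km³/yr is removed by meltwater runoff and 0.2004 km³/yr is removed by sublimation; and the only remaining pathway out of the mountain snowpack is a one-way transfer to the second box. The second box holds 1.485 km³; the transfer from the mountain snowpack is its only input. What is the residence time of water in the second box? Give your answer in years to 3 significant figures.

4.59 yr

Balance the mountain snowpack: ΣF_in = 1.0870 km³/yr.
Transfer to the second box = ΣF_in − (0.5628 + 0.2004) = 0.32380 km³/yr.
At steady state the output of the second box equals its input, 0.32380 km³/yr.
τ = M / F = 1.485 / 0.32380 = 4.586 yr.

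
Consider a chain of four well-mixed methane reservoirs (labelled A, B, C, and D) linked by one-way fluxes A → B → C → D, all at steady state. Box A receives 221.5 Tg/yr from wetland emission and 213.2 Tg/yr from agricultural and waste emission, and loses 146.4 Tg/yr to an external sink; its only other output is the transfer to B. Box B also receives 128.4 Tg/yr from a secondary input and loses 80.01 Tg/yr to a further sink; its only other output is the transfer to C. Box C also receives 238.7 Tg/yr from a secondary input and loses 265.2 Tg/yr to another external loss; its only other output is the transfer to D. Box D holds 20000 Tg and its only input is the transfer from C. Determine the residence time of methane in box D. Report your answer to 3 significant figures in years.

64.5 yr

Box A: F(A→B) = (221.5 + 213.2) − 146.4 = 288.30 Tg/yr.
Box B: F(B→C) = (288.30 + 128.4) − 80.01 = 336.69 Tg/yr.
Box C: F(C→D) = (336.69 + 238.7) − 265.2 = 310.19 Tg/yr.
Box D throughput = its input = 310.19 Tg/yr; τ = 20000 / 310.19 = 64.48 yr.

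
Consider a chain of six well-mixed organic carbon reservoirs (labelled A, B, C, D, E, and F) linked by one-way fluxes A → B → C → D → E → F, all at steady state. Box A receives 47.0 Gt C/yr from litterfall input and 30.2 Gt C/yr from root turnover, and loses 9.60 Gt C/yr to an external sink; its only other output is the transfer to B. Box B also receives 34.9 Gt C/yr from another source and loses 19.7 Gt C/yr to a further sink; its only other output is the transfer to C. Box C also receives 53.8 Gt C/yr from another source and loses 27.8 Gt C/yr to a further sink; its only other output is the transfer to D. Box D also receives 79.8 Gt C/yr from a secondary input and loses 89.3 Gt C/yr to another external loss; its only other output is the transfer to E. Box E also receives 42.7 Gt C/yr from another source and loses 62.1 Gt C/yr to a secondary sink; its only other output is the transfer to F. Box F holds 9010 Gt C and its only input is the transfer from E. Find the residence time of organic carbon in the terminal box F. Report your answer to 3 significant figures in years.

Box A: F(A→B) = (47.0 + 30.2) − 9.60 = 67.600 Gt C/yr.
Box B: F(B→C) = (67.600 + 34.9) − 19.7 = 82.800 Gt C/yr.
Box C: F(C→D) = (82.800 + 53.8) − 27.8 = 108.80 Gt C/yr.
Box D: F(D→E) = (108.80 + 79.8) − 89.3 = 99.300 Gt C/yr.
Box E: F(E→F) = (99.300 + 42.7) − 62.1 = 79.900 Gt C/yr.
Box F throughput = its input = 79.900 Gt C/yr; τ = 9010 / 79.900 = 112.8 yr.

113 yr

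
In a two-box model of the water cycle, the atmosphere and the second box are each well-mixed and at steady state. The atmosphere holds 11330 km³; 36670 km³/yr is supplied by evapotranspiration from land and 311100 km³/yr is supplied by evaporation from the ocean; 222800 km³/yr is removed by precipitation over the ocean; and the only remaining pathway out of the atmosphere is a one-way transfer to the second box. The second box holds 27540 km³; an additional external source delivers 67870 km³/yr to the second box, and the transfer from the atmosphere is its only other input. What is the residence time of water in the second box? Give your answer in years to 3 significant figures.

Balance the atmosphere: ΣF_in = 36670 + 311100 = 347770 km³/yr.
Transfer to the second box = ΣF_in − (222800) = 124970 km³/yr.
Total input to the second box = 124970 + 67870 = 192840 km³/yr; at steady state this equals its total output.
τ = M / F = 27540 / 192840 = 0.1428 yr.

0.143 yr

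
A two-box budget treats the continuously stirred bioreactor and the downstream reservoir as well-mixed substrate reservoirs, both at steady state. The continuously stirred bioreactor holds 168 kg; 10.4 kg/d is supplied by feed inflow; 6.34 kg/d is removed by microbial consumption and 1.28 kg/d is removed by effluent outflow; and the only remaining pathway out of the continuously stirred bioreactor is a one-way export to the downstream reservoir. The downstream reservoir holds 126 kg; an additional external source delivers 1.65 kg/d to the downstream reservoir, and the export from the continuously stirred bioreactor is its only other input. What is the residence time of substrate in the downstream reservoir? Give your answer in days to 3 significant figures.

Balance the continuously stirred bioreactor: ΣF_in = 10.400 kg/d.
Export to the downstream reservoir = ΣF_in − (6.34 + 1.28) = 2.7800 kg/d.
Total input to the downstream reservoir = 2.7800 + 1.65 = 4.4300 kg/d; at steady state this equals its total output.
τ = M / F = 126 / 4.4300 = 28.44 d.

28.4 d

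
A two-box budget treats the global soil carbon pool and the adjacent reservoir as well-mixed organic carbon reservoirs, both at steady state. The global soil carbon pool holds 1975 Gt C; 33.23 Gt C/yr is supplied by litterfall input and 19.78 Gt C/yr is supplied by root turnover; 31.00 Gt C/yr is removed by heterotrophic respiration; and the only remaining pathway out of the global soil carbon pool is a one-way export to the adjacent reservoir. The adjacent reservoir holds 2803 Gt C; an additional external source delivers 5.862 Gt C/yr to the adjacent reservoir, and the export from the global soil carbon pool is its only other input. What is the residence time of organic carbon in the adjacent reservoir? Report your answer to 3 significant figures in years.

Balance the global soil carbon pool: ΣF_in = 33.23 + 19.78 = 53.010 Gt C/yr.
Export to the adjacent reservoir = ΣF_in − (31.00) = 22.010 Gt C/yr.
Total input to the adjacent reservoir = 22.010 + 5.862 = 27.872 Gt C/yr; at steady state this equals its total output.
τ = M / F = 2803 / 27.872 = 100.6 yr.

101 yr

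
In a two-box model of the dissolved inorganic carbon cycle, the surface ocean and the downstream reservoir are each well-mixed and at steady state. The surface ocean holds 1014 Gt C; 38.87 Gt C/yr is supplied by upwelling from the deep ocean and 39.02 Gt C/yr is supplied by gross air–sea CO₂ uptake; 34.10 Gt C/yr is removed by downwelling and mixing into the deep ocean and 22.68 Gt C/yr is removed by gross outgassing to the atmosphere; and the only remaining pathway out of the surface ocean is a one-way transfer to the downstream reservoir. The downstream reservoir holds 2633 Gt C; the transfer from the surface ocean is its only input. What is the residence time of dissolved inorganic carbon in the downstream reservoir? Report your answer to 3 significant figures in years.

125 yr

Balance the surface ocean: ΣF_in = 38.87 + 39.02 = 77.890 Gt C/yr.
Transfer to the downstream reservoir = ΣF_in − (34.10 + 22.68) = 21.110 Gt C/yr.
At steady state the output of the downstream reservoir equals its input, 21.110 Gt C/yr.
τ = M / F = 2633 / 21.110 = 124.7 yr.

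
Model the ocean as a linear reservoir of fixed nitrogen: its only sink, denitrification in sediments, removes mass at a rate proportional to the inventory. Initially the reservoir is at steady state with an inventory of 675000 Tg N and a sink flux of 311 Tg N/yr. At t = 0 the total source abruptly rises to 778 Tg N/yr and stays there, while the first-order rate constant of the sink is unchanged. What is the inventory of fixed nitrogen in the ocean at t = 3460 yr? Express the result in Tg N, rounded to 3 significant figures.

Residence time τ = M₀/F₀ = 2170 yr. The eventual steady state is M_∞ = M₀·(F₁/F₀) = 675000 × 778/311 = 1.6886×10^6 Tg N.
The anomaly ΔM(t) = M(t) − M_∞ decays as ΔM₀·e^(−t/τ) with ΔM₀ = 675000 − 1.6886×10^6 = −1.014×10^6 Tg N.
At t = 3460 yr, e^(−t/τ) = e^(−1.594) = 0.2031, so ΔM = −205800 Tg N and M = 1.6886×10^6 − 205800 = 1.4827×10^6 Tg N.

1.48×10^6 Tg N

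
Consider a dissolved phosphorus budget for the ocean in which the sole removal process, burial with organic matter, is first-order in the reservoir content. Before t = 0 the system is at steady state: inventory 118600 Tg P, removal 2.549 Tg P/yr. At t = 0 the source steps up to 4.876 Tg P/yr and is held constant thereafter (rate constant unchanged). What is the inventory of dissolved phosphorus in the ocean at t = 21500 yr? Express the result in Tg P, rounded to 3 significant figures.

159000 Tg P

τ = M₀/F₀ = 118600/2.549 = 46530 yr; rate constant k = 1/τ.
New steady state M_∞ = F₁/k = F₁·τ = 4.876 × 46530 = 226870 Tg P.
M(t) = M_∞ + (M₀ − M_∞)·e^(−t/τ); t/τ = 21500/46530 = 0.4621, so e^(−t/τ) = 0.6300.
M(t) = 226870 − 108300 × 0.6300 = 158660 Tg P.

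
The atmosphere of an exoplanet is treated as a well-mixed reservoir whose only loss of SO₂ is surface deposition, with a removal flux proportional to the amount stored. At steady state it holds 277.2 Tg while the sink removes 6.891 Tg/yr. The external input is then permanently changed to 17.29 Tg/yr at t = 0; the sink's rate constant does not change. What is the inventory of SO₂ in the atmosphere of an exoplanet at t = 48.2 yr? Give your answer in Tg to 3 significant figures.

569 Tg

Residence time τ = M₀/F₀ = 40.23 yr. The eventual steady state is M_∞ = M₀·(F₁/F₀) = 277.2 × 17.29/6.891 = 695.51 Tg.
The anomaly ΔM(t) = M(t) − M_∞ decays as ΔM₀·e^(−t/τ) with ΔM₀ = 277.2 − 695.51 = −418.3 Tg.
At t = 48.2 yr, e^(−t/τ) = e^(−1.198) = 0.3017, so ΔM = −126.2 Tg and M = 695.51 − 126.2 = 569.30 Tg.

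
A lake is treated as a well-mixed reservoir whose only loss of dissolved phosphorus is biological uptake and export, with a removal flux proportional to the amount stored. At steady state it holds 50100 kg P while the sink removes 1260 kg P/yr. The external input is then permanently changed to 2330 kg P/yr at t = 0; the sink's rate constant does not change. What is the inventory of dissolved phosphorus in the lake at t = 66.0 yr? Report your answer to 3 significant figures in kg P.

τ = M₀/F₀ = 50100/1260 = 39.76 yr; rate constant k = 1/τ.
New steady state M_∞ = F₁/k = F₁·τ = 2330 × 39.76 = 92645 kg P.
M(t) = M_∞ + (M₀ − M_∞)·e^(−t/τ); t/τ = 66.0/39.76 = 1.660, so e^(−t/τ) = 0.1902.
M(t) = 92645 − 42550 × 0.1902 = 84555 kg P.

84600 kg P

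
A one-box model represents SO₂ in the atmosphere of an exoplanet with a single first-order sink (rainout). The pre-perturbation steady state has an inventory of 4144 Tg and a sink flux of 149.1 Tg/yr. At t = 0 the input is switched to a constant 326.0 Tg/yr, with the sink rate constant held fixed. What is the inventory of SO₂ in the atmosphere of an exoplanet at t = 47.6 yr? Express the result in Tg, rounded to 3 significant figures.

Residence time τ = M₀/F₀ = 27.79 yr. The eventual steady state is M_∞ = M₀·(F₁/F₀) = 4144 × 326.0/149.1 = 9060.7 Tg.
The anomaly ΔM(t) = M(t) − M_∞ decays as ΔM₀·e^(−t/τ) with ΔM₀ = 4144 − 9060.7 = −4917 Tg.
At t = 47.6 yr, e^(−t/τ) = e^(−1.713) = 0.1804, so ΔM = −886.9 Tg and M = 9060.7 − 886.9 = 8173.7 Tg.

8170 Tg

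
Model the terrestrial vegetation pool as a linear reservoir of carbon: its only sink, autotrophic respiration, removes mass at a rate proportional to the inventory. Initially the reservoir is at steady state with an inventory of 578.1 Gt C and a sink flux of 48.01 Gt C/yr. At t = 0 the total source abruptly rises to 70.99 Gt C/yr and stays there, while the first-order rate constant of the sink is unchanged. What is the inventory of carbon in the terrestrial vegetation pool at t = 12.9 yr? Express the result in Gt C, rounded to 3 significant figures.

760 Gt C

Residence time τ = M₀/F₀ = 12.04 yr. The eventual steady state is M_∞ = M₀·(F₁/F₀) = 578.1 × 70.99/48.01 = 854.81 Gt C.
The anomaly ΔM(t) = M(t) − M_∞ decays as ΔM₀·e^(−t/τ) with ΔM₀ = 578.1 − 854.81 = −276.7 Gt C.
At t = 12.9 yr, e^(−t/τ) = e^(−1.071) = 0.3426, so ΔM = −94.79 Gt C and M = 854.81 − 94.79 = 760.02 Gt C.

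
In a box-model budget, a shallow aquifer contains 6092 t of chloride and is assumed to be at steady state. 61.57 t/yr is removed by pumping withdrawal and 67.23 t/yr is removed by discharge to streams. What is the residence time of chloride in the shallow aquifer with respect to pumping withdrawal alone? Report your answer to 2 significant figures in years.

Residence time with respect to a single sink: τ = M / F_sink.
τ = 6092 / 61.57 = 98.94 yr.

99 yr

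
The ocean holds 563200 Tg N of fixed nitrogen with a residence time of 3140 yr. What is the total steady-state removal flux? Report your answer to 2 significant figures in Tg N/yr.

F = M / τ = 563200 / 3140 = 179.4 Tg N/yr.

180 Tg N/yr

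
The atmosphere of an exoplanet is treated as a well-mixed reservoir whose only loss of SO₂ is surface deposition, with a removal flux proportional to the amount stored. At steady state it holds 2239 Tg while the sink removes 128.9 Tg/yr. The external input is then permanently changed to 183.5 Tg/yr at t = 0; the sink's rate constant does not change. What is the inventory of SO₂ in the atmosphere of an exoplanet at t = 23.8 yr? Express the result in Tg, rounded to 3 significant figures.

τ = M₀/F₀ = 2239/128.9 = 17.37 yr; rate constant k = 1/τ.
New steady state M_∞ = F₁/k = F₁·τ = 183.5 × 17.37 = 3187.4 Tg.
M(t) = M_∞ + (M₀ − M_∞)·e^(−t/τ); t/τ = 23.8/17.37 = 1.370, so e^(−t/τ) = 0.2541.
M(t) = 3187.4 − 948.4 × 0.2541 = 2946.5 Tg.

2950 Tg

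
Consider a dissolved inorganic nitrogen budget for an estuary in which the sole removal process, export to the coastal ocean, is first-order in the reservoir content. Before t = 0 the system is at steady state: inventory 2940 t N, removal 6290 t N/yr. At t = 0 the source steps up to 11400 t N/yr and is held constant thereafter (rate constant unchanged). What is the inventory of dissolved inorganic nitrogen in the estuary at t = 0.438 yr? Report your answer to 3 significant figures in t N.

τ = M₀/F₀ = 2940/6290 = 0.4674 yr; rate constant k = 1/τ.
New steady state M_∞ = F₁/k = F₁·τ = 11400 × 0.4674 = 5328.5 t N.
M(t) = M_∞ + (M₀ − M_∞)·e^(−t/τ); t/τ = 0.438/0.4674 = 0.9371, so e^(−t/τ) = 0.3918.
M(t) = 5328.5 − 2388 × 0.3918 = 4392.7 t N.

4390 t N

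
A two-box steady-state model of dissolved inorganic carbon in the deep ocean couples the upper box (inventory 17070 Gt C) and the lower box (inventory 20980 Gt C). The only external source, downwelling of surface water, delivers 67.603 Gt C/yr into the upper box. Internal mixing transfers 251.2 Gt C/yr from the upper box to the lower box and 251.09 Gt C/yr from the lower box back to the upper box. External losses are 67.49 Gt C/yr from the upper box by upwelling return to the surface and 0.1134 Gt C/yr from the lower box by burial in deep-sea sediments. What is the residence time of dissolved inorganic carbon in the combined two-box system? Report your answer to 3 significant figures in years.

563 yr

For the system as a whole, the A↔B exchange is internal and contributes nothing to the throughput; only the external sinks remove mass.
M_total = 17070 + 20980 = 38050 Gt C.
ΣF_external_out = 67.49 + 0.1134 = 67.603 Gt C/yr.
τ = M_total / ΣF_ext = 38050 / 67.603 = 562.8 yr.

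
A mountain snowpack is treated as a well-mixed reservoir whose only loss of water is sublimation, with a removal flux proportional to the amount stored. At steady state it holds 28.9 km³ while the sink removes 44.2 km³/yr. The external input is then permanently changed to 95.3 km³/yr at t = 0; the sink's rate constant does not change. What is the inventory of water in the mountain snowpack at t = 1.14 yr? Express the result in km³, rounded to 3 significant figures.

56.5 km³

Residence time τ = M₀/F₀ = 0.6538 yr. The eventual steady state is M_∞ = M₀·(F₁/F₀) = 28.9 × 95.3/44.2 = 62.312 km³.
The anomaly ΔM(t) = M(t) − M_∞ decays as ΔM₀·e^(−t/τ) with ΔM₀ = 28.9 − 62.312 = −33.41 km³.
At t = 1.14 yr, e^(−t/τ) = e^(−1.744) = 0.1749, so ΔM = −5.844 km³ and M = 62.312 − 5.844 = 56.468 km³.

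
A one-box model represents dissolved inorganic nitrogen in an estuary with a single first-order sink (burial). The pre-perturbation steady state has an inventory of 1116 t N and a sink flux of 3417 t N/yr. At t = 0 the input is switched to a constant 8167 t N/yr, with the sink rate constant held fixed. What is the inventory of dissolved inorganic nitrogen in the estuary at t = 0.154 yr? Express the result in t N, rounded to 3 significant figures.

The sink rate constant is k = F₀/M₀ = 3417/1116 = 3.062 yr⁻¹.
Solving dM/dt = F₁ − kM with M(0) = M₀ gives M(t) = F₁/k + (M₀ − F₁/k)·e^(−kt).
F₁/k = 8167/3.062 = 2667.4 t N; kt = 3.062 × 0.154 = 0.4715, e^(−kt) = 0.6241.
M(0.154) = 2667.4 + (1116 − 2667.4) × 0.6241 = 2667.4 − 968.1 = 1699.2 t N.

1700 t N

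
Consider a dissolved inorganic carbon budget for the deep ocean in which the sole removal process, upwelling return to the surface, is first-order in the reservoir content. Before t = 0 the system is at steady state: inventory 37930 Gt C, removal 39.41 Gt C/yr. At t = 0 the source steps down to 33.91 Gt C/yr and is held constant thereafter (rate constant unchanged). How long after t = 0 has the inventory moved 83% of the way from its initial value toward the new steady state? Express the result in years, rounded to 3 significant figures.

τ = M₀/F₀ = 37930/39.41 = 962.4 yr.
The remaining gap fraction is e^(−t/τ); 83% covered ⇒ e^(−t/τ) = 0.170.
t = −τ ln(0.170) = 962.4 × 1.772 = 1705 yr.

1710 yr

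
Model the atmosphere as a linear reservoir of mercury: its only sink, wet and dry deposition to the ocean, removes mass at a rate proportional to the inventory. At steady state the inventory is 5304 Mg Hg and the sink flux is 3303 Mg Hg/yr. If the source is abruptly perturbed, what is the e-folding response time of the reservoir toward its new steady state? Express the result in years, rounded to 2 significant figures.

For a linear reservoir the response time equals the residence time τ = M/F.
τ = 5304 / 3303 = 1.606 yr.

1.6 yr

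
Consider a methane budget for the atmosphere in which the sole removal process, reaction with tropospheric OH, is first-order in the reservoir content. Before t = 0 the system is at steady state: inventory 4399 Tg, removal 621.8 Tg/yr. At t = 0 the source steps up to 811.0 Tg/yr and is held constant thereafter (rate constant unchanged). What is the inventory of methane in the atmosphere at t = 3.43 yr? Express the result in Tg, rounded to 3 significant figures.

τ = M₀/F₀ = 4399/621.8 = 7.075 yr; rate constant k = 1/τ.
New steady state M_∞ = F₁/k = F₁·τ = 811.0 × 7.075 = 5737.5 Tg.
M(t) = M_∞ + (M₀ − M_∞)·e^(−t/τ); t/τ = 3.43/7.075 = 0.4848, so e^(−t/τ) = 0.6158.
M(t) = 5737.5 − 1339 × 0.6158 = 4913.3 Tg.

4910 Tg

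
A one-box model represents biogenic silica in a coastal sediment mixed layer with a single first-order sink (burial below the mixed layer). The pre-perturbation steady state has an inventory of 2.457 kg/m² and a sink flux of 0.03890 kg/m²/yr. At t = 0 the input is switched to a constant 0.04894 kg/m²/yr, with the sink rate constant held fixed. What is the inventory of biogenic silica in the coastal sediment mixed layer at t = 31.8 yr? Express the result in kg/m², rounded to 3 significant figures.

2.71 kg/m²

Residence time τ = M₀/F₀ = 63.16 yr. The eventual steady state is M_∞ = M₀·(F₁/F₀) = 2.457 × 0.04894/0.03890 = 3.0911 kg/m².
The anomaly ΔM(t) = M(t) − M_∞ decays as ΔM₀·e^(−t/τ) with ΔM₀ = 2.457 − 3.0911 = −0.6341 kg/m².
At t = 31.8 yr, e^(−t/τ) = e^(−0.5035) = 0.6044, so ΔM = −0.3833 kg/m² and M = 3.0911 − 0.3833 = 2.7078 kg/m².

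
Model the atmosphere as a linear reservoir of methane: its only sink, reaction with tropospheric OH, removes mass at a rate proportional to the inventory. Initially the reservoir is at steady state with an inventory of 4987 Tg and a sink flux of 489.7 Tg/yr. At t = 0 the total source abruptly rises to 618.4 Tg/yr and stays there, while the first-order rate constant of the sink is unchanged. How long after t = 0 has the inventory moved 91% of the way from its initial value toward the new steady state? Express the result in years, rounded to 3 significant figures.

τ = M₀/F₀ = 4987/489.7 = 10.18 yr.
The remaining gap fraction is e^(−t/τ); 91% covered ⇒ e^(−t/τ) = 0.0900.
t = −τ ln(0.0900) = 10.18 × 2.408 = 24.52 yr.

24.5 yr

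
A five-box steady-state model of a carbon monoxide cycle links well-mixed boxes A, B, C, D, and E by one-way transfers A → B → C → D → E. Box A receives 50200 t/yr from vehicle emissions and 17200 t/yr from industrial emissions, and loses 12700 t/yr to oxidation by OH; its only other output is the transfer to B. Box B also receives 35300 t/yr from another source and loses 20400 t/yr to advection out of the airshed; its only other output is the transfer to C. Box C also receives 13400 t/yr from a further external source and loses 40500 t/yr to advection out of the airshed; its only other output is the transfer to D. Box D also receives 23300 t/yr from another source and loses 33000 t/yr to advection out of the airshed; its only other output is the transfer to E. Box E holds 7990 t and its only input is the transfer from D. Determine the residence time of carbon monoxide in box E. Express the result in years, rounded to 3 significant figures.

0.244 yr

Box A: F(A→B) = (50200 + 17200) − 12700 = 54700 t/yr.
Box B: F(B→C) = (54700 + 35300) − 20400 = 69600 t/yr.
Box C: F(C→D) = (69600 + 13400) − 40500 = 42500 t/yr.
Box D: F(D→E) = (42500 + 23300) − 33000 = 32800 t/yr.
Box E throughput = its input = 32800 t/yr; τ = 7990 / 32800 = 0.2436 yr.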